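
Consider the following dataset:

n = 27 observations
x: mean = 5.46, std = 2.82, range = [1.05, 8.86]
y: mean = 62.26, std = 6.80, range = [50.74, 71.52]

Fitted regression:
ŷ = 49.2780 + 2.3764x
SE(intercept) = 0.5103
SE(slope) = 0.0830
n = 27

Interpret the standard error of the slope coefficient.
SE(slope) = 0.0830 measures the uncertainty in the estimated slope. The coefficient is estimated precisely (SE/|β̂₁| = 3.5%).

SE(β̂₁) = 0.0830 says: if we drew many samples of n = 27 from the same population and refit each time, the fitted slopes would scatter with a standard deviation of roughly 0.0830 around the true β₁.

Relative precision:
- SE / |β̂₁| = 0.0830 / 2.3764 = 3.5%
- Rule of thumb (under 20%: precise; 20% to under 50%: moderately precise; 50% or more: imprecise) → precise

Link to the t-test: t = β̂₁ / SE(β̂₁) = 2.3764 / 0.0830 = 28.6313, the statistic for H₀: β₁ = 0.

What drives SE(β̂₁): larger n (here n = 27) → smaller SE.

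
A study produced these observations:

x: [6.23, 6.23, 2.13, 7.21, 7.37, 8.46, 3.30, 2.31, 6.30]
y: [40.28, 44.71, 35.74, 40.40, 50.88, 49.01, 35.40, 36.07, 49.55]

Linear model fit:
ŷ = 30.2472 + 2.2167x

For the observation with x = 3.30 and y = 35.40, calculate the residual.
Residual = -2.1623

The residual is the difference between the actual value and the predicted value:

Residual = y - ŷ

Step 1: Calculate predicted value
ŷ = 30.2472 + 2.2167 × 3.30
ŷ = 37.5623

Step 2: Calculate residual
Residual = 35.40 - 37.5623
Residual = -2.1623

The residual is negative, so the observed y = 35.40 sits below the regression line (the line overestimates it by 2.1623).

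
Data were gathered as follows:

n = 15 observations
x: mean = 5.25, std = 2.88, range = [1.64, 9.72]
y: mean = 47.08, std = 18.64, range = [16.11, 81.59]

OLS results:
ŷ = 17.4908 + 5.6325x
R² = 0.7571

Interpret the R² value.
The model explains 75.71% of the variance in y (R² = 0.7571), leaving 24.29% unexplained; the fit is strong.

R² (coefficient of determination) measures the proportion of variance in y explained by the regression model.

Here R² = 0.7571:
- Explained: 75.71% of the variation in y
- Unexplained (residual): 100% − 75.71% = 24.29%
- Rule of thumb (below 0.3 weak; 0.3 to below 0.7 moderate; 0.7 and above strong) → strong

Calculation: R² = 1 − (SS_res / SS_tot), where SS_res is the sum of squared residuals and SS_tot the total sum of squares.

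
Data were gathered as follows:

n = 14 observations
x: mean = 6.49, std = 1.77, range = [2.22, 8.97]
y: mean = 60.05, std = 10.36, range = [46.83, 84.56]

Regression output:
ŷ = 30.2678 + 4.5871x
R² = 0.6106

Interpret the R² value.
The model explains 61.06% of the variance in y (R² = 0.6106), leaving 38.94% unexplained; the fit is moderate.

R² (coefficient of determination) measures the proportion of variance in y explained by the regression model.

Here R² = 0.6106:
- Explained: 61.06% of the variation in y
- Unexplained (residual): 100% − 61.06% = 38.94%
- Rule of thumb (below 0.3 weak; 0.3 to below 0.7 moderate; 0.7 and above strong) → moderate

Equivalently, for simple linear regression R² = r², so |r| = √0.6106 ≈ 0.7814.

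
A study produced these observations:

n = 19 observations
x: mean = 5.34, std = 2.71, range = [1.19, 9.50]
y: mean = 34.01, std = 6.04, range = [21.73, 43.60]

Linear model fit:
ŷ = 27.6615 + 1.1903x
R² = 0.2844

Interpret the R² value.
R² = 0.2844 means 28.44% of the variation in y is explained by the linear relationship with x. This indicates a weak fit.

R² = 1 − SS_res/SS_tot compares the residual scatter to the total scatter of y about its mean.

Here R² = 0.2844:
- Explained: 28.44% of the variation in y
- Unexplained (residual): 100% − 28.44% = 71.56%
- Rule of thumb (below 0.3 weak; 0.3 to below 0.7 moderate; 0.7 and above strong) → weak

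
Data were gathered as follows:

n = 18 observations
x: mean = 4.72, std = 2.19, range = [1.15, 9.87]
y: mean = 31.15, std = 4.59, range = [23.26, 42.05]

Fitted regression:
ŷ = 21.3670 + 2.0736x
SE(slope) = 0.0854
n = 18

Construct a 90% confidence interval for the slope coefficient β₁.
The 90% CI for β₁ is (1.9245, 2.2227)

Confidence interval for the slope:

The 90% CI for β₁ is: β̂₁ ± t*(α/2, n-2) × SE(β̂₁)

Step 1: Find critical t-value
- Confidence level = 0.9
- Degrees of freedom = n - 2 = 18 - 2 = 16
- t*(α/2, 16) = 1.7459

Step 2: Calculate margin of error
Margin = 1.7459 × 0.0854 = 0.1491

Step 3: Construct interval
CI = 2.0736 ± 0.1491
CI = (1.9245, 2.2227)

Interpretation: each one-unit increase in x is associated with a change in mean y of between 1.9245 and 2.2227, with 90% confidence.
The interval does not include 0, suggesting a significant linear relationship.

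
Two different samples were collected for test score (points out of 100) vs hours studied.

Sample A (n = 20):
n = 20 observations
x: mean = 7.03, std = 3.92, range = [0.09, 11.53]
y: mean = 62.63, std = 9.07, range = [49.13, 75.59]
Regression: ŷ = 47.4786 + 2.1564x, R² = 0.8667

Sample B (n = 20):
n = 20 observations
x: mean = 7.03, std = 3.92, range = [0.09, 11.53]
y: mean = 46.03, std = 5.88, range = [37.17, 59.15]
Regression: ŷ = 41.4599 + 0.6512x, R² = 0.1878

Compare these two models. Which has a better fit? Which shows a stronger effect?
Model A has the better fit (R² = 0.8667 vs 0.1878). Model A shows the stronger effect (|β₁| = 2.1564 vs 0.6512).

Model Comparison:

Goodness of fit (R²):
- Model A: R² = 0.8667 → 86.67% of variance in test score explained
- Model B: R² = 0.1878 → 18.78% of variance in test score explained
- 0.8667 > 0.1878 → Model A has the better fit

Strength of effect — compare |β₁|:
- Model A: β₁ = 2.1564 → predicted test score rises 2.1564 points per additional hour of study time
- Model B: β₁ = 0.6512 → predicted test score rises 0.6512 points per additional hour of study time
- |2.1564| > |0.6512| → Model A shows the stronger marginal effect

Note: The two samples could reflect different populations, time periods, or measurement quality.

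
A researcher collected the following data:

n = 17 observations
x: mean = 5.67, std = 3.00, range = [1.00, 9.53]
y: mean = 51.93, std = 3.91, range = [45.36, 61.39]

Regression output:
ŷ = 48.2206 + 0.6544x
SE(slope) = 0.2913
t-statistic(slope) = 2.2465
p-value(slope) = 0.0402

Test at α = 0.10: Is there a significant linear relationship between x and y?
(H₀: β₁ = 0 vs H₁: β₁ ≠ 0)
Reject H₀: p-value = 0.0402 < α = 0.10. The linear relationship is significant at the 10% level.

Hypothesis test for the slope coefficient:

H₀: β₁ = 0 (no linear relationship)
H₁: β₁ ≠ 0 (linear relationship exists)

Test statistic: t = β̂₁ / SE(β̂₁) = 0.6544 / 0.2913 = 2.2465

p = 0.0402: how often a slope estimate this far from 0 (in SE units) would arise by chance if β₁ were truly 0.

Decision rule: reject H₀ if p-value < α.
p-value = 0.0402 < α = 0.10 → reject H₀.

There is sufficient evidence at the 10% significance level to conclude that a linear relationship exists between x and y.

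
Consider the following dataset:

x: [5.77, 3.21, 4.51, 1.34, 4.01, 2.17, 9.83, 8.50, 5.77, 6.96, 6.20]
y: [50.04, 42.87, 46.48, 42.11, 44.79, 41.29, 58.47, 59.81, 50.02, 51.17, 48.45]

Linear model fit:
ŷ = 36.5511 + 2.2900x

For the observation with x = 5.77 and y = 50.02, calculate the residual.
Residual = 0.2556

The residual is the difference between the actual value and the predicted value:

Residual = y - ŷ

Step 1: Calculate predicted value
ŷ = 36.5511 + 2.2900 × 5.77
ŷ = 49.7644

Step 2: Calculate residual
Residual = 50.02 - 49.7644
Residual = 0.2556

Interpretation: the model underestimates the actual value by 0.2556 at this point (positive residual → observation lies above the fitted line).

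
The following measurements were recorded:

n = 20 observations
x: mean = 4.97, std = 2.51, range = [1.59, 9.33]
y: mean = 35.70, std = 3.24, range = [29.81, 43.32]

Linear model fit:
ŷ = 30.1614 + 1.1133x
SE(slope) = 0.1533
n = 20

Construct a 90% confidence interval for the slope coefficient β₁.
The 90% CI for β₁ is (0.8475, 1.3791)

Confidence interval for the slope:

The 90% CI for β₁ is: β̂₁ ± t*(α/2, n-2) × SE(β̂₁)

Step 1: Find critical t-value
- Confidence level = 0.9
- Degrees of freedom = n - 2 = 20 - 2 = 18
- t*(α/2, 18) = 1.7341

Step 2: Calculate margin of error
Margin = 1.7341 × 0.1533 = 0.2658

Step 3: Construct interval
CI = 1.1133 ± 0.2658
CI = (0.8475, 1.3791)

Interpretation: intervals built this way capture the true β₁ in 90% of repeated samples; here the plausible range for the per-unit effect of x on y is 0.8475 to 1.3791.
Since 0 is outside the interval, a two-sided test at α = 0.10 would reject H₀: β₁ = 0.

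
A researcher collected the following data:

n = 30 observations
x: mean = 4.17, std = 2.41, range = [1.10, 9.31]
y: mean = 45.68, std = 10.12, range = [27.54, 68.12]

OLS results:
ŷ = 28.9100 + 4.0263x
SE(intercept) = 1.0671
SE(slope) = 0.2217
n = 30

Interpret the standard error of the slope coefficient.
The slope 4.0263 is pinned down to within about ±0.2217 (one SE) by these data — relative uncertainty 5.5%, i.e. precise.

What SE measures:
- The standard error quantifies the sampling variability of the coefficient estimate
- It is the estimated standard deviation of β̂₁ across hypothetical repeated samples of the same size
- Smaller SE → more precise estimate

Relative precision:
- SE / |β̂₁| = 0.2217 / 4.0263 = 5.5%
- Rule of thumb (under 20%: precise; 20% to under 50%: moderately precise; 50% or more: imprecise) → precise

Link to the t-test: t = β̂₁ / SE(β̂₁) = 4.0263 / 0.2217 = 18.1610, the statistic for H₀: β₁ = 0.

What drives SE(β̂₁): wider spread of x values → smaller SE; larger n (here n = 30) → smaller SE.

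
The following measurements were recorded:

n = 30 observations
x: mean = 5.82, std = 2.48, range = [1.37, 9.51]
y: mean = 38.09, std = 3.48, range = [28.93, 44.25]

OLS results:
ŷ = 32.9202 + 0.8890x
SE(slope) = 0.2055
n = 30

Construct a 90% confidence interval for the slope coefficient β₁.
The 90% CI for β₁ is (0.5394, 1.2386)

Confidence interval for the slope:

The 90% CI for β₁ is: β̂₁ ± t*(α/2, n-2) × SE(β̂₁)

Step 1: Find critical t-value
- Confidence level = 0.9
- Degrees of freedom = n - 2 = 30 - 2 = 28
- t*(α/2, 28) = 1.7011

Step 2: Calculate margin of error
Margin = 1.7011 × 0.2055 = 0.3496

Step 3: Construct interval
CI = 0.8890 ± 0.3496
CI = (0.5394, 1.2386)

Interpretation: intervals built this way capture the true β₁ in 90% of repeated samples; here the plausible range for the per-unit effect of x on y is 0.5394 to 1.2386.
The interval does not include 0, suggesting a significant linear relationship.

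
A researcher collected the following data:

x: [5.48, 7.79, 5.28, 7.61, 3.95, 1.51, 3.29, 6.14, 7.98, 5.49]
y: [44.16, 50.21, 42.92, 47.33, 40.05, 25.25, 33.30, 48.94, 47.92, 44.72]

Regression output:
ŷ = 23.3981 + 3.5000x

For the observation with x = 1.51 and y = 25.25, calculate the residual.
Residual = -3.4331

The residual is the difference between the actual value and the predicted value:

Residual = y - ŷ

Step 1: Calculate predicted value
ŷ = 23.3981 + 3.5000 × 1.51
ŷ = 28.6831

Step 2: Calculate residual
Residual = 25.25 - 28.6831
Residual = -3.4331

The residual is negative, so the observed y = 25.25 sits below the regression line (the line overestimates it by 3.4331).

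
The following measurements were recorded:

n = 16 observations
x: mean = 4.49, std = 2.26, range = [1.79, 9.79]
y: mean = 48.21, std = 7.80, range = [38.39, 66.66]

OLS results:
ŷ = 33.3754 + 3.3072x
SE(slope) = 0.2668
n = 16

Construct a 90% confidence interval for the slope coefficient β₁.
The 90% CI for β₁ is (2.8373, 3.7771)

Confidence interval for the slope:

The 90% CI for β₁ is: β̂₁ ± t*(α/2, n-2) × SE(β̂₁)

Step 1: Find critical t-value
- Confidence level = 0.9
- Degrees of freedom = n - 2 = 16 - 2 = 14
- t*(α/2, 14) = 1.7613

Step 2: Calculate margin of error
Margin = 1.7613 × 0.2668 = 0.4699

Step 3: Construct interval
CI = 3.3072 ± 0.4699
CI = (2.8373, 3.7771)

Interpretation: We are 90% confident that the true slope β₁ lies between 2.8373 and 3.7771.
Both endpoints are positive, so the data support a genuinely positive slope at this confidence level.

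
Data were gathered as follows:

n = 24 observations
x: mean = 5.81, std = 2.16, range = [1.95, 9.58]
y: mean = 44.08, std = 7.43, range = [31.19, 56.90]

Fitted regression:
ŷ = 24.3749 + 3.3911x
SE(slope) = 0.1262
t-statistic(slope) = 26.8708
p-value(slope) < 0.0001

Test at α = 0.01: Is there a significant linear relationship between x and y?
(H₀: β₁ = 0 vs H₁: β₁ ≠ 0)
p-value < 0.0001 < α = 0.01, so we reject H₀. The relationship is significant.

Hypothesis test for the slope coefficient:

H₀: β₁ = 0 (no linear relationship)
H₁: β₁ ≠ 0 (linear relationship exists)

Test statistic: t = β̂₁ / SE(β̂₁) = 3.3911 / 0.1262 = 26.8708

p < 0.0001: how often a slope estimate this far from 0 (in SE units) would arise by chance if β₁ were truly 0.

Decision rule: reject H₀ if p-value < α.
p-value < 0.0001 < α = 0.01 → reject H₀.

Conclusion: the linear association between x and y is significant at the 1% level.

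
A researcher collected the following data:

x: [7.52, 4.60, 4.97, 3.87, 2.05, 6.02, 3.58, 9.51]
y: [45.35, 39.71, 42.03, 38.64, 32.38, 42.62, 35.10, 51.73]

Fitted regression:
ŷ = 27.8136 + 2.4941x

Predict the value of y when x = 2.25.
ŷ = 33.4253

Plug x = 2.25 into the fitted line:

ŷ = 27.8136 + 2.4941 × 2.25
ŷ = 27.8136 + 5.6117
ŷ = 33.4253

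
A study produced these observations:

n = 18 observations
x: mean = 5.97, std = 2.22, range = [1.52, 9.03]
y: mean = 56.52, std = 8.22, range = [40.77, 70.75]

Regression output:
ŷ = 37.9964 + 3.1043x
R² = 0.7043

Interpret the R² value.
About 70.43% of the variability in y is accounted for by the regression on x (R² = 0.7043) — a strong linear fit.

R² (coefficient of determination) measures the proportion of variance in y explained by the regression model.

Here R² = 0.7043:
- Explained: 70.43% of the variation in y
- Unexplained (residual): 100% − 70.43% = 29.57%
- Rule of thumb (below 0.3 weak; 0.3 to below 0.7 moderate; 0.7 and above strong) → strong

Note: R² never decreases when predictors are added, so it should not be used alone to compare models of different size.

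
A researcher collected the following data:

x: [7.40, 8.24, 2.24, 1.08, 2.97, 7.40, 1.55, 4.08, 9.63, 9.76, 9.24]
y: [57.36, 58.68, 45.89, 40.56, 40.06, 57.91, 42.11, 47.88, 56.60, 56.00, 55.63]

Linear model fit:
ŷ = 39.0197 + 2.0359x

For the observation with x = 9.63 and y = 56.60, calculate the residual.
Residual = -2.0254

The residual is the difference between the actual value and the predicted value:

Residual = y - ŷ

Step 1: Calculate predicted value
ŷ = 39.0197 + 2.0359 × 9.63
ŷ = 58.6254

Step 2: Calculate residual
Residual = 56.60 - 58.6254
Residual = -2.0254

Sign check: y < ŷ, so the point is below the line and the fit overestimates here.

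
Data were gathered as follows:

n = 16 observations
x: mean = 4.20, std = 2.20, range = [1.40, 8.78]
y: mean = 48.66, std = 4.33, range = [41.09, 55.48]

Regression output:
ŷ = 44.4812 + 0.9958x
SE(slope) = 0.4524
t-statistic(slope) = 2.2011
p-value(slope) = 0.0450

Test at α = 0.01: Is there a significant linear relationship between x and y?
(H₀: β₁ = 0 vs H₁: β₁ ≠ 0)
p-value = 0.0450 ≥ α = 0.01, so we fail to reject H₀. The relationship is not significant.

Hypothesis test for the slope coefficient:

H₀: β₁ = 0 (no linear relationship)
H₁: β₁ ≠ 0 (linear relationship exists)

Test statistic: t = β̂₁ / SE(β̂₁) = 0.9958 / 0.4524 = 2.2011

p = 0.0450: how often a slope estimate this far from 0 (in SE units) would arise by chance if β₁ were truly 0.

Decision rule: reject H₀ if p-value < α.
p-value = 0.0450 ≥ α = 0.01 → fail to reject H₀.

At α = 0.01 the data do not provide convincing evidence of a nonzero slope.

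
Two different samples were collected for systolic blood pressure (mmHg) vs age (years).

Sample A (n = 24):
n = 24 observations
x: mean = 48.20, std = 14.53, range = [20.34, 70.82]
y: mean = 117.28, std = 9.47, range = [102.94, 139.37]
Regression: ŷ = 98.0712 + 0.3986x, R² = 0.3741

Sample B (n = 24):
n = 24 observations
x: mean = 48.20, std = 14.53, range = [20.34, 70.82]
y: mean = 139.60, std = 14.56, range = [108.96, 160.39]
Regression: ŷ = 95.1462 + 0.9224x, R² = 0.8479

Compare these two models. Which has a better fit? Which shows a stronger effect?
Model B has the better fit (R² = 0.8479 vs 0.3741). Model B shows the stronger effect (|β₁| = 0.9224 vs 0.3986).

Model Comparison:

Goodness of fit (R²):
- Model A: R² = 0.3741 → 37.41% of variance in blood pressure explained
- Model B: R² = 0.8479 → 84.79% of variance in blood pressure explained
- 0.8479 > 0.3741 → Model B has the better fit

Strength of effect — compare |β₁|:
- Model A: β₁ = 0.3986 → predicted blood pressure rises 0.3986 mmHg per additional year of age
- Model B: β₁ = 0.9224 → predicted blood pressure rises 0.9224 mmHg per additional year of age
- |0.3986| < |0.9224| → Model B shows the stronger marginal effect

Note: The two samples could reflect different populations, time periods, or measurement quality.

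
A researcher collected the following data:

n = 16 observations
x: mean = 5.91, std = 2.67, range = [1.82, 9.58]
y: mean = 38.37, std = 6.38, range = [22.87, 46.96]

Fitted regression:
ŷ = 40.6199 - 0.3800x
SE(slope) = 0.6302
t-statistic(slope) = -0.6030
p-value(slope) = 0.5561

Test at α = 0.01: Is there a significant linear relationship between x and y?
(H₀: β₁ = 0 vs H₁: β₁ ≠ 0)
Fail to reject H₀: p-value = 0.5561 ≥ α = 0.01. The linear relationship is not significant at the 1% level.

Hypothesis test for the slope coefficient:

H₀: β₁ = 0 (no linear relationship)
H₁: β₁ ≠ 0 (linear relationship exists)

Test statistic: t = β̂₁ / SE(β̂₁) = -0.3800 / 0.6302 = -0.6030

With df = 14, the two-sided p-value for |t| = 0.6030 is 0.5561.

Decision rule: reject H₀ if p-value < α.
p-value = 0.5561 ≥ α = 0.01 → fail to reject H₀.

There is not sufficient evidence at the 1% significance level to conclude that a linear relationship exists between x and y.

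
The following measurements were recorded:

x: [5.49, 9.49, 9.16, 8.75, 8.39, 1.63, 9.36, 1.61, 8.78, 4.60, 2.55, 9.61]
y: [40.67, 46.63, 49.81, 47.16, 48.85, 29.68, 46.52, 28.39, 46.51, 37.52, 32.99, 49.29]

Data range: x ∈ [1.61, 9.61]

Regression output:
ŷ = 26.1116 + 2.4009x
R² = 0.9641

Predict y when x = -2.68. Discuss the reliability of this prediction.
ŷ = 19.6772 (extrapolation — x = -2.68 lies outside [1.61, 9.61], so reliability is low).

Prediction calculation:
ŷ = 26.1116 + 2.4009 × (-2.68)
ŷ = 19.6772

Reliability:
- Data range: x ∈ [1.61, 9.61]
- Prediction point: x = -2.68 is 4.29 units below the observed range → this is EXTRAPOLATION, not interpolation

Why that matters here:
- There are no observations near this x to validate the fitted line there
- The linear relationship may not hold outside the observed range

A defensible statement: 'if the linear trend continued to x = -2.68, y would be about 19.6772' — the premise is untested.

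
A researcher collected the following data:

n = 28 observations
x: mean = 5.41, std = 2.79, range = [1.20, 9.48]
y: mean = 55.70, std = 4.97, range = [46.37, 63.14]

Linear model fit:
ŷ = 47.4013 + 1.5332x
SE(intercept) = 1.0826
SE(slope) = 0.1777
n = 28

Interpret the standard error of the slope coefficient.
SE(β̂₁) = 0.1777 is the estimated standard deviation of the slope estimate across repeated samples; relative to β̂₁ = 1.5332 that is 11.6%, a precise estimate.

What SE measures:
- The standard error quantifies the sampling variability of the coefficient estimate
- It is the estimated standard deviation of β̂₁ across hypothetical repeated samples of the same size
- Smaller SE → more precise estimate

Relative precision:
- SE / |β̂₁| = 0.1777 / 1.5332 = 11.6%
- Rule of thumb (under 20%: precise; 20% to under 50%: moderately precise; 50% or more: imprecise) → precise

Link to interval estimation: a confidence interval for β₁ is β̂₁ ± t* × 0.1777, so SE sets the half-width per unit of t*.

What drives SE(β̂₁): larger n (here n = 28) → smaller SE.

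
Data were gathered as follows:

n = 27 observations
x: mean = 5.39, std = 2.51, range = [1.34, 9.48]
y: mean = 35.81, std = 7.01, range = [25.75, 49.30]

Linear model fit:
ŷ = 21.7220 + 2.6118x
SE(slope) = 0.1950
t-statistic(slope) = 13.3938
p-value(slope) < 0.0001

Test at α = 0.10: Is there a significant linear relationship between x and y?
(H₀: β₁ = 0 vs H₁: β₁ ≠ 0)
p-value < 0.0001 < α = 0.10, so we reject H₀. The relationship is significant.

Hypothesis test for the slope coefficient:

H₀: β₁ = 0 (no linear relationship)
H₁: β₁ ≠ 0 (linear relationship exists)

Test statistic: t = β̂₁ / SE(β̂₁) = 2.6118 / 0.1950 = 13.3938

With df = 25, the two-sided p-value for |t| = 13.3938 is <0.0001.

Decision rule: reject H₀ if p-value < α.
p-value < 0.0001 < α = 0.10 → reject H₀.

There is sufficient evidence at the 10% significance level to conclude that a linear relationship exists between x and y.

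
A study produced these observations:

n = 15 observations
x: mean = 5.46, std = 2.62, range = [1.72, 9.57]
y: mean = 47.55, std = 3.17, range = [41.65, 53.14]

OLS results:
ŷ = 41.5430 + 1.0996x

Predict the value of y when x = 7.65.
ŷ = 49.9549

Plug x = 7.65 into the fitted line:

ŷ = 41.5430 + 1.0996 × 7.65
ŷ = 41.5430 + 8.4119
ŷ = 49.9549

This is the fitted mean response at that x — an individual observation would come with a wider prediction interval.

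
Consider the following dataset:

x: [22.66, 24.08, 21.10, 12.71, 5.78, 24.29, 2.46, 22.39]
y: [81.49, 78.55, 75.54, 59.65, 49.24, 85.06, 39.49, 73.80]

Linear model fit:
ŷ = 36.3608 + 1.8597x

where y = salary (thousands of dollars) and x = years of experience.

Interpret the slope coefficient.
An increase of one year in experience is associated with a 1.8597 thousand dollars increase in predicted salary.

The slope β₁ = 1.8597 gives the rate at which the fitted salary changes with experience.

Interpretation:
- Experience up by 1 year → predicted salary increases by 1.8597 thousand dollars
- The effect is assumed constant over the observed range of x (linearity)
- The sign (+) gives the direction; the magnitude 1.8597 gives the size of the effect per year

(β₀ = 36.3608 is the fitted value at x = 0 and is not part of the slope interpretation.)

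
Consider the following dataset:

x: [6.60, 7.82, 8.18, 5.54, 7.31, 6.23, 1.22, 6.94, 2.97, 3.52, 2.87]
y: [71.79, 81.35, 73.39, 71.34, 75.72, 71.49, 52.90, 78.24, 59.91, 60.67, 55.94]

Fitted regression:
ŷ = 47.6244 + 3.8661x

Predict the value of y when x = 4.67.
ŷ = 65.6791

To predict y for x = 4.67, substitute into the regression equation:

ŷ = 47.6244 + 3.8661 × 4.67
ŷ = 47.6244 + 18.0547
ŷ = 65.6791

This is a point prediction; actual observations scatter around it by roughly the residual standard deviation.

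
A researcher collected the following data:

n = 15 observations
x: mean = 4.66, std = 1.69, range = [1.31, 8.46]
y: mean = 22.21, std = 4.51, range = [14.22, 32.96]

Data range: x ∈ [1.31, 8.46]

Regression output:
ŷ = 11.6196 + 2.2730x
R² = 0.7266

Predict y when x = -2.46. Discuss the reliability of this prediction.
ŷ = 6.0280, but this is extrapolation (below the data range [1.31, 8.46]) and may be unreliable.

Prediction calculation:
ŷ = 11.6196 + 2.2730 × (-2.46)
ŷ = 6.0280

Reliability:
- Data range: x ∈ [1.31, 8.46]
- Prediction point: x = -2.46 is 3.77 units below the observed range → this is EXTRAPOLATION, not interpolation

Why that matters here:
- The standard error of prediction grows with (x − x̄)², and x = -2.46 is far from x̄ = 4.66
- R² describes fit only over the sampled x values; it says nothing about behaviour beyond them

A defensible statement: 'if the linear trend continued to x = -2.46, y would be about 6.0280' — the premise is untested.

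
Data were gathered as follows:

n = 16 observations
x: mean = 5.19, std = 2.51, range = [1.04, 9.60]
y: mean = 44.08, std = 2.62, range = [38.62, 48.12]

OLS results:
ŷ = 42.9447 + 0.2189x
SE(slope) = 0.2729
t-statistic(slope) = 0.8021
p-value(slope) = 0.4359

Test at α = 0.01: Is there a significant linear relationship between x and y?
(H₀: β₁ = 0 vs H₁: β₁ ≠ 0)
Fail to reject H₀: p-value = 0.4359 ≥ α = 0.01. The linear relationship is not significant at the 1% level.

Hypothesis test for the slope coefficient:

H₀: β₁ = 0 (no linear relationship)
H₁: β₁ ≠ 0 (linear relationship exists)

Test statistic: t = β̂₁ / SE(β̂₁) = 0.2189 / 0.2729 = 0.8021

The p-value (0.4359) is the probability, under H₀, of a t-statistic at least as extreme as |t| = 0.8021 (two-sided, df = n − 2 = 14).

Decision rule: reject H₀ if p-value < α.
p-value = 0.4359 ≥ α = 0.01 → fail to reject H₀.

Conclusion: the linear association between x and y is not significant at the 1% level.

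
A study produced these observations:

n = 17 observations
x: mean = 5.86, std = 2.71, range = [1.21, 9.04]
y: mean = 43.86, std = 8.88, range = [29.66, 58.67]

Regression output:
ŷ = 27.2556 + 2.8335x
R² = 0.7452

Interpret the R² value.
The model explains 74.52% of the variance in y (R² = 0.7452), leaving 25.48% unexplained; the fit is strong.

The coefficient of determination R² is the fraction of the total variation in y that the fitted line accounts for.

Here R² = 0.7452:
- Explained: 74.52% of the variation in y
- Unexplained (residual): 100% − 74.52% = 25.48%
- Rule of thumb (below 0.3 weak; 0.3 to below 0.7 moderate; 0.7 and above strong) → strong

Equivalently, for simple linear regression R² = r², so |r| = √0.7452 ≈ 0.8632.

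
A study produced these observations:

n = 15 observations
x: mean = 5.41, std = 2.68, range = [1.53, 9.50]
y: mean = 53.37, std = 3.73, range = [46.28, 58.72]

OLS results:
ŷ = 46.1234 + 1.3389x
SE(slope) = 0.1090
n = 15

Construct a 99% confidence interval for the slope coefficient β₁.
The 99% CI for β₁ is (1.0106, 1.6672)

Confidence interval for the slope:

The 99% CI for β₁ is: β̂₁ ± t*(α/2, n-2) × SE(β̂₁)

Step 1: Find critical t-value
- Confidence level = 0.99
- Degrees of freedom = n - 2 = 15 - 2 = 13
- t*(α/2, 13) = 3.0123

Step 2: Calculate margin of error
Margin = 3.0123 × 0.1090 = 0.3283

Step 3: Construct interval
CI = 1.3389 ± 0.3283
CI = (1.0106, 1.6672)

Interpretation: each one-unit increase in x is associated with a change in mean y of between 1.0106 and 1.6672, with 99% confidence.
Since 0 is outside the interval, a two-sided test at α = 0.01 would reject H₀: β₁ = 0.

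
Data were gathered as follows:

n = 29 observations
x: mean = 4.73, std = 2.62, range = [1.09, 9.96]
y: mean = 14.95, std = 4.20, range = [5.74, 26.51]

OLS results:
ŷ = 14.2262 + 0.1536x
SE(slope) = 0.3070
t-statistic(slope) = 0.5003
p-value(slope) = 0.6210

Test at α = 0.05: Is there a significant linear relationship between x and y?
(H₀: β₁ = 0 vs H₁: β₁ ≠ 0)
Fail to reject H₀: p-value = 0.6210 ≥ α = 0.05. The linear relationship is not significant at the 5% level.

Hypothesis test for the slope coefficient:

H₀: β₁ = 0 (no linear relationship)
H₁: β₁ ≠ 0 (linear relationship exists)

Test statistic: t = β̂₁ / SE(β̂₁) = 0.1536 / 0.3070 = 0.5003

The p-value (0.6210) is the probability, under H₀, of a t-statistic at least as extreme as |t| = 0.5003 (two-sided, df = n − 2 = 27).

Decision rule: reject H₀ if p-value < α.
p-value = 0.6210 ≥ α = 0.05 → fail to reject H₀.

At α = 0.05 the data do not provide convincing evidence of a nonzero slope.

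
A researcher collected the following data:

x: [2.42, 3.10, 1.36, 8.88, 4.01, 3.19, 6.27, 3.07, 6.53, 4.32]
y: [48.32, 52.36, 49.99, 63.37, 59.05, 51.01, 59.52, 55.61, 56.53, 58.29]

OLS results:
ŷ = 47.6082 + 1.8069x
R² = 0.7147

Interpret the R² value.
The model explains 71.47% of the variance in y (R² = 0.7147), leaving 28.53% unexplained; the fit is strong.

R² = 1 − SS_res/SS_tot compares the residual scatter to the total scatter of y about its mean.

Here R² = 0.7147:
- Explained: 71.47% of the variation in y
- Unexplained (residual): 100% − 71.47% = 28.53%
- Rule of thumb (below 0.3 weak; 0.3 to below 0.7 moderate; 0.7 and above strong) → strong

Note: R² says nothing about causation, and a high R² does not by itself mean the linear form is appropriate — check the residuals.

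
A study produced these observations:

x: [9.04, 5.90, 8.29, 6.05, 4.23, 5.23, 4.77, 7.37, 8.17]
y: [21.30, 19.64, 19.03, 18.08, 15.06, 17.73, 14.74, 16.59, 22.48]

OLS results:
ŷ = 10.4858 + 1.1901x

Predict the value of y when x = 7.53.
ŷ = 19.4473

Plug x = 7.53 into the fitted line:

ŷ = 10.4858 + 1.1901 × 7.53
ŷ = 10.4858 + 8.9615
ŷ = 19.4473

This is a point prediction; actual observations scatter around it by roughly the residual standard deviation.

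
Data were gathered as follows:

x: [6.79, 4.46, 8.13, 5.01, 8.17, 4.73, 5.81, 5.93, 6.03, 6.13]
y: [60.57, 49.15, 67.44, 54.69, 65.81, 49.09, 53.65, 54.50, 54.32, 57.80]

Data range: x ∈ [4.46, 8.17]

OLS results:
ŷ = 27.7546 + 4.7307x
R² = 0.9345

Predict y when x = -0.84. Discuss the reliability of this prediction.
ŷ = 23.7808 (extrapolation — x = -0.84 lies outside [4.46, 8.17], so reliability is low).

Prediction calculation:
ŷ = 27.7546 + 4.7307 × (-0.84)
ŷ = 23.7808

Reliability:
- Data range: x ∈ [4.46, 8.17]
- Prediction point: x = -0.84 is 5.30 units below the observed range → this is EXTRAPOLATION, not interpolation

Why that matters here:
- R² describes fit only over the sampled x values; it says nothing about behaviour beyond them
- There are no observations near this x to validate the fitted line there

The R² = 0.9345 only validates the fit within [4.46, 8.17]; treat ŷ = 23.7808 with caution.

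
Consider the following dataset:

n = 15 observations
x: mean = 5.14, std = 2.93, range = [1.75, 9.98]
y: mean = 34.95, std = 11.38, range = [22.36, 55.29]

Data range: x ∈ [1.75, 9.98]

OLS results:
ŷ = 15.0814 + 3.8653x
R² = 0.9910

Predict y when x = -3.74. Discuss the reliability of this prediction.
ŷ = 0.6252 (extrapolation — x = -3.74 lies outside [1.75, 9.98], so reliability is low).

Prediction calculation:
ŷ = 15.0814 + 3.8653 × (-3.74)
ŷ = 0.6252

Reliability:
- Data range: x ∈ [1.75, 9.98]
- Prediction point: x = -3.74 is 5.49 units below the observed range → this is EXTRAPOLATION, not interpolation

Why that matters here:
- The linear relationship may not hold outside the observed range
- Real relationships often flatten, saturate, or turn nonlinear at extremes

A defensible statement: 'if the linear trend continued to x = -3.74, y would be about 0.6252' — the premise is untested.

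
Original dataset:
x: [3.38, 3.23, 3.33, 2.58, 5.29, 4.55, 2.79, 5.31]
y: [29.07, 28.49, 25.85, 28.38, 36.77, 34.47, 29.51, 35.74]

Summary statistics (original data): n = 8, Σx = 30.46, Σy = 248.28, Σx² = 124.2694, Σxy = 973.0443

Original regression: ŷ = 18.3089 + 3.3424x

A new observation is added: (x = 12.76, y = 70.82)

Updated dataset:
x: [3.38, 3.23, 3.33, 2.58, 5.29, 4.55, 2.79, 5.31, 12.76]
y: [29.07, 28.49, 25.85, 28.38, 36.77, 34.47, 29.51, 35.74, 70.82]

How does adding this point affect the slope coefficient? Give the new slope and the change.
New slope β₁ = 4.3291 versus 3.3424 before: a change of +0.9867 (+29.5%).

x = 12.76 lies well outside the original x-range [2.58, 5.31] (x̄ ≈ 3.81), so this observation has high leverage and can move the slope substantially.

Step 1: Update the sums with the new point (n goes from 8 to 9)
Σx  = 30.46 + 12.76 = 43.22
Σy  = 248.28 + 70.82 = 319.10
Σx² = 124.2694 + 12.76² = 124.2694 + 162.8176 = 287.0870
Σxy = 973.0443 + 12.76×70.82 = 973.0443 + 903.6632 = 1876.7075

Step 2: Recompute the slope with b₁ = (nΣxy − ΣxΣy) / (nΣx² − (Σx)²)
Numerator   = 9×1876.7075 − 43.22×319.10 = 16890.3675 − 13791.5020 = 3098.8655
Denominator = 9×287.0870 − 43.22² = 2583.7830 − 1867.9684 = 715.8146
b₁(new) = 3098.8655 / 715.8146 = 4.3291

(Same formula on the original sums: (8×973.0443 − 30.46×248.28) / (8×124.2694 − 30.46²) = 221.7456 / 66.3436 = 3.3424, matching the given fit.)

Step 3: Change in slope
Δβ₁ = 4.3291 − 3.3424 = +0.9867
Relative change = +0.9867 / 3.3424 × 100% = +29.5%
→ the slope increases when the point is added.

A high-leverage point only changes the slope if it is off the original line; here y = 70.82 is above the original trend, so the slope increases.
In practice: investigate whether it comes from the same population as the rest of the sample.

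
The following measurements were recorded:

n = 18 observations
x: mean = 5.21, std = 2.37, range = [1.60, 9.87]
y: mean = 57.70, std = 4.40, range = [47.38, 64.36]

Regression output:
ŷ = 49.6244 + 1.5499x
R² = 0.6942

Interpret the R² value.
The model explains 69.42% of the variance in y (R² = 0.6942), leaving 30.58% unexplained; the fit is moderate.

The coefficient of determination R² is the fraction of the total variation in y that the fitted line accounts for.

Here R² = 0.6942:
- Explained: 69.42% of the variation in y
- Unexplained (residual): 100% − 69.42% = 30.58%
- Rule of thumb (below 0.3 weak; 0.3 to below 0.7 moderate; 0.7 and above strong) → moderate

Calculation: R² = 1 − (SS_res / SS_tot), where SS_res is the sum of squared residuals and SS_tot the total sum of squares.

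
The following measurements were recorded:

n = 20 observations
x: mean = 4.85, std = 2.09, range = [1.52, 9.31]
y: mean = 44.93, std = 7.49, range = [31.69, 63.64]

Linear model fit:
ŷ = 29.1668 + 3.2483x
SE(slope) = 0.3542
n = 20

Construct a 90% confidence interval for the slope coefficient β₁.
The 90% CI for β₁ is (2.6341, 3.8625)

Confidence interval for the slope:

The 90% CI for β₁ is: β̂₁ ± t*(α/2, n-2) × SE(β̂₁)

Step 1: Find critical t-value
- Confidence level = 0.9
- Degrees of freedom = n - 2 = 20 - 2 = 18
- t*(α/2, 18) = 1.7341

Step 2: Calculate margin of error
Margin = 1.7341 × 0.3542 = 0.6142

Step 3: Construct interval
CI = 3.2483 ± 0.6142
CI = (2.6341, 3.8625)

Interpretation: We are 90% confident that the true slope β₁ lies between 2.6341 and 3.8625.
The interval does not include 0, suggesting a significant linear relationship.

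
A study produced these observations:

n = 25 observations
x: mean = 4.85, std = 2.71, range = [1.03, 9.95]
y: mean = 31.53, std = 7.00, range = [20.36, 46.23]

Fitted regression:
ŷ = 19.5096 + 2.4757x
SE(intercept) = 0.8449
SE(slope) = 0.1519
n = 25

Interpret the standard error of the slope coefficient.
SE(β̂₁) = 0.1519 is the estimated standard deviation of the slope estimate across repeated samples; relative to β̂₁ = 2.4757 that is 6.1%, a precise estimate.

SE(β̂₁) = s / √Sxx, where s is the residual standard deviation and Sxx = Σ(x − x̄)². It is the yardstick for how far β̂₁ = 2.4757 could plausibly be from the true slope.

Relative precision:
- SE / |β̂₁| = 0.1519 / 2.4757 = 6.1%
- Rule of thumb (under 20%: precise; 20% to under 50%: moderately precise; 50% or more: imprecise) → precise

Rough 95% range (±2 SE): 2.4757 ± 0.3038 → (2.1719, 2.7795).

What drives SE(β̂₁): larger n (here n = 25) → smaller SE; wider spread of x values → smaller SE; more residual scatter → larger SE.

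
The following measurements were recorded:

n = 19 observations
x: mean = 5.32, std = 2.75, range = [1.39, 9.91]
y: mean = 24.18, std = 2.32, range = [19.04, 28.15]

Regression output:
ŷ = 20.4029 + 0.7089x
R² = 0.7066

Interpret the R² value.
The model explains 70.66% of the variance in y (R² = 0.7066), leaving 29.34% unexplained; the fit is strong.

R² (coefficient of determination) measures the proportion of variance in y explained by the regression model.

Here R² = 0.7066:
- Explained: 70.66% of the variation in y
- Unexplained (residual): 100% − 70.66% = 29.34%
- Rule of thumb (below 0.3 weak; 0.3 to below 0.7 moderate; 0.7 and above strong) → strong

Note: R² never decreases when predictors are added, so it should not be used alone to compare models of different size.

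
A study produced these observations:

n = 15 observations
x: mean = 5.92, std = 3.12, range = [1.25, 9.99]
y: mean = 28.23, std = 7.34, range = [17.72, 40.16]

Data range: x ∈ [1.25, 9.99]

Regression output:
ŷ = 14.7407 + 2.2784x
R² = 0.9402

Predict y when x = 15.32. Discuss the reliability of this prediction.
ŷ = 49.6458, but this is extrapolation (above the data range [1.25, 9.99]) and may be unreliable.

Prediction calculation:
ŷ = 14.7407 + 2.2784 × 15.32
ŷ = 49.6458

Reliability:
- Data range: x ∈ [1.25, 9.99]
- Prediction point: x = 15.32 is 5.33 units above the observed range → this is EXTRAPOLATION, not interpolation

Why that matters here:
- There are no observations near this x to validate the fitted line there
- The standard error of prediction grows with (x − x̄)², and x = 15.32 is far from x̄ = 5.92

Report the number if required, but flag clearly that it is an extrapolation.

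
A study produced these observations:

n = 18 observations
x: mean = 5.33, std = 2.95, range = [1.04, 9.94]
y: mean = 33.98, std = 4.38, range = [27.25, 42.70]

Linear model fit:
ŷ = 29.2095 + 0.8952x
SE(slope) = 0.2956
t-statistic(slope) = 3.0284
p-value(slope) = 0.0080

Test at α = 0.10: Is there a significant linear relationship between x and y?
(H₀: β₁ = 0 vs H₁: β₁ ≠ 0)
Reject H₀: p-value = 0.0080 < α = 0.10. The linear relationship is significant at the 10% level.

Hypothesis test for the slope coefficient:

H₀: β₁ = 0 (no linear relationship)
H₁: β₁ ≠ 0 (linear relationship exists)

Test statistic: t = β̂₁ / SE(β̂₁) = 0.8952 / 0.2956 = 3.0284

The p-value (0.0080) is the probability, under H₀, of a t-statistic at least as extreme as |t| = 3.0284 (two-sided, df = n − 2 = 16).

Decision rule: reject H₀ if p-value < α.
p-value = 0.0080 < α = 0.10 → reject H₀.

At α = 0.10 the data do provide convincing evidence of a nonzero slope.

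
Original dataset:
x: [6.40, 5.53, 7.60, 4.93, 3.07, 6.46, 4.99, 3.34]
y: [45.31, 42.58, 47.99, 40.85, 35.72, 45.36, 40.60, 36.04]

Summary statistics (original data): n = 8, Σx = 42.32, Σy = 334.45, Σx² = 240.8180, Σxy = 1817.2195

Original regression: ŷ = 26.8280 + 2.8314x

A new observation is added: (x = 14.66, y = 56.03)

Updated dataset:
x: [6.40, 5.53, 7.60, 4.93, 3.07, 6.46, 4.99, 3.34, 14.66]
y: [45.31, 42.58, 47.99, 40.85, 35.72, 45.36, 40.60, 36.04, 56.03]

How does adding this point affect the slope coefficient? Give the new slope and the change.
Adding the point moves β₁ from 2.8314 to 1.7523, i.e. it decreases by 1.0791 (-38.1%).

x = 14.66 lies well outside the original x-range [3.07, 7.60] (x̄ ≈ 5.29), so this observation has high leverage and can move the slope substantially.

Step 1: Update the sums with the new point (n goes from 8 to 9)
Σx  = 42.32 + 14.66 = 56.98
Σy  = 334.45 + 56.03 = 390.48
Σx² = 240.8180 + 14.66² = 240.8180 + 214.9156 = 455.7336
Σxy = 1817.2195 + 14.66×56.03 = 1817.2195 + 821.3998 = 2638.6193

Step 2: Recompute the slope with b₁ = (nΣxy − ΣxΣy) / (nΣx² − (Σx)²)
Numerator   = 9×2638.6193 − 56.98×390.48 = 23747.5737 − 22249.5504 = 1498.0233
Denominator = 9×455.7336 − 56.98² = 4101.6024 − 3246.7204 = 854.8820
b₁(new) = 1498.0233 / 854.8820 = 1.7523

(Same formula on the original sums: (8×1817.2195 − 42.32×334.45) / (8×240.8180 − 42.32²) = 383.8320 / 135.5616 = 2.8314, matching the given fit.)

Step 3: Change in slope
Δβ₁ = 1.7523 − 2.8314 = -1.0791
Relative change = -1.0791 / 2.8314 × 100% = -38.1%
→ the slope decreases when the point is added.

A high-leverage point only changes the slope if it is off the original line; here y = 56.03 is below the original trend, so the slope decreases.
In practice: investigate whether it comes from the same population as the rest of the sample; examine leverage (hᵢ) and Cook's distance rather than deleting it automatically.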